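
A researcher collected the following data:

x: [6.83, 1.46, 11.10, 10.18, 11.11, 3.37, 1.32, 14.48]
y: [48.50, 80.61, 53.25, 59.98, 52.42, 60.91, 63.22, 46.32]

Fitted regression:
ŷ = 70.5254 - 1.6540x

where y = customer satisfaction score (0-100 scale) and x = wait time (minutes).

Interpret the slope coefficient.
On average, satisfaction score is about 1.6540 points lower for every extra minute of wait time.

β₁ = -1.6540 is the change in predicted satisfaction score (points) per additional minute of wait time.

Interpretation:
- Wait time up by 1 minute → predicted satisfaction score decreases by 1.6540 points
- This is a linear approximation: the same per-unit change is assumed across the whole observed x range
- The sign (−) gives the direction; the magnitude 1.6540 gives the size of the effect per minute

(β₀ = 70.5254 is the fitted value at x = 0 and is not part of the slope interpretation.)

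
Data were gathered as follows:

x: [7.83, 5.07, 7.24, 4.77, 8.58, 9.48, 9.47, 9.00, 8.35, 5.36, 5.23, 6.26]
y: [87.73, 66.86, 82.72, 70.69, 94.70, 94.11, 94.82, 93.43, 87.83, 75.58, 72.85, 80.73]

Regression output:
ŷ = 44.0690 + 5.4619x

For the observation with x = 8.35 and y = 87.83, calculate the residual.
Residual = -1.8459

The residual is the difference between the actual value and the predicted value:

Residual = y - ŷ

Step 1: Calculate predicted value
ŷ = 44.0690 + 5.4619 × 8.35
ŷ = 89.6759

Step 2: Calculate residual
Residual = 87.83 - 89.6759
Residual = -1.8459

The residual is negative, so the observed y = 87.83 sits below the regression line (the line overestimates it by 1.8459).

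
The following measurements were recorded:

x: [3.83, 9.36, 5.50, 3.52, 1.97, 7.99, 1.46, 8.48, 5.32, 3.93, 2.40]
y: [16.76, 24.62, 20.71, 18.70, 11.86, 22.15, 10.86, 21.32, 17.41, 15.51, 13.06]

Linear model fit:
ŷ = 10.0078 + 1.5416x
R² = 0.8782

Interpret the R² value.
About 87.82% of the variability in y is accounted for by the regression on x (R² = 0.8782) — a strong linear fit.

R² (coefficient of determination) measures the proportion of variance in y explained by the regression model.

Here R² = 0.8782:
- Explained: 87.82% of the variation in y
- Unexplained (residual): 100% − 87.82% = 12.18%
- Rule of thumb (below 0.3 weak; 0.3 to below 0.7 moderate; 0.7 and above strong) → strong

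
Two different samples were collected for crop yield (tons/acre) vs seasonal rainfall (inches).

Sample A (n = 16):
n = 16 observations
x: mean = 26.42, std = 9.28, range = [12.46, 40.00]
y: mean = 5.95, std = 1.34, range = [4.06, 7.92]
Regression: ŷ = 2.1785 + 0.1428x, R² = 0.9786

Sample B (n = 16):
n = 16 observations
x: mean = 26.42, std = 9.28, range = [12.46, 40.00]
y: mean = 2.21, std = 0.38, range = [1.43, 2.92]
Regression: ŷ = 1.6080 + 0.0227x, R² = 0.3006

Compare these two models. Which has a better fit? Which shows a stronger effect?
Model A has the better fit (R² = 0.9786 vs 0.3006). Model A shows the stronger effect (|β₁| = 0.1428 vs 0.0227).

Model Comparison:

Goodness of fit (R²):
- Model A: R² = 0.9786 → 97.86% of variance in crop yield explained
- Model B: R² = 0.3006 → 30.06% of variance in crop yield explained
- 0.9786 > 0.3006 → Model A has the better fit

Effect size (slope magnitude):
- Model A: β₁ = 0.1428 → predicted crop yield rises 0.1428 tons/acre per additional inch of rainfall
- Model B: β₁ = 0.0227 → predicted crop yield rises 0.0227 tons/acre per additional inch of rainfall
- |0.1428| > |0.0227| → Model A shows the stronger marginal effect

Notes:
- R² measures how tightly points cluster around the line; β₁ measures how steep the line is — they answer different questions.
- A steeper slope doesn't make a better model if the scatter around the line is large.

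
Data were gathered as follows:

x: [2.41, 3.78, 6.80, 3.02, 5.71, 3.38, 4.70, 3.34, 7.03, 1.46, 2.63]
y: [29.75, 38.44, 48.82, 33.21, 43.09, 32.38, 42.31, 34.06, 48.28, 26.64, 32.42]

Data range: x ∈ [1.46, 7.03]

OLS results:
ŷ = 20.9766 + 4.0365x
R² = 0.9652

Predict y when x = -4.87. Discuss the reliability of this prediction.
The equation gives ŷ = 1.3188; however x = -4.87 is 6.33 units below the observed range, so this extrapolated value should not be trusted.

Prediction calculation:
ŷ = 20.9766 + 4.0365 × (-4.87)
ŷ = 1.3188

Reliability:
- Data range: x ∈ [1.46, 7.03]
- Prediction point: x = -4.87 is 6.33 units below the observed range → this is EXTRAPOLATION, not interpolation

Why that matters here:
- The standard error of prediction grows with (x − x̄)², and x = -4.87 is far from x̄ = 4.02
- The linear relationship may not hold outside the observed range
- R² describes fit only over the sampled x values; it says nothing about behaviour beyond them

Report the number if required, but flag clearly that it is an extrapolation.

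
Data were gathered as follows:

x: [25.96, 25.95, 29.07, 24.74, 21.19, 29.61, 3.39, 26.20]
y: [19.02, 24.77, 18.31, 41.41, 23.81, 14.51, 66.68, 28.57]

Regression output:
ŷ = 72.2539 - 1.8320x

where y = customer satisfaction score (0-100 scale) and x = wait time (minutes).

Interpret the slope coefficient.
An increase of one minute in wait time is associated with a 1.8320 points decrease in predicted satisfaction score.

The slope coefficient β₁ = -1.8320 represents the marginal effect of wait time on satisfaction score.

Interpretation:
- Wait time up by 1 minute → predicted satisfaction score decreases by 1.8320 points
- The effect is assumed constant over the observed range of x (linearity)

The intercept β₀ = 72.2539 is the predicted satisfaction score when wait time = 0; since the smallest observed x is 3.39, this is an extrapolation and mainly anchors the line.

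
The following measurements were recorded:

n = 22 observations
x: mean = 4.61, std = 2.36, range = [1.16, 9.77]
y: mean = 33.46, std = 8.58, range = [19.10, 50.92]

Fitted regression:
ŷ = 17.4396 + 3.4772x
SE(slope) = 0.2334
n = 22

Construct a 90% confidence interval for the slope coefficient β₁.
The 90% CI for β₁ is (3.0747, 3.8797)

Confidence interval for the slope:

The 90% CI for β₁ is: β̂₁ ± t*(α/2, n-2) × SE(β̂₁)

Step 1: Find critical t-value
- Confidence level = 0.9
- Degrees of freedom = n - 2 = 22 - 2 = 20
- t*(α/2, 20) = 1.7247

Step 2: Calculate margin of error
Margin = 1.7247 × 0.2334 = 0.4025

Step 3: Construct interval
CI = 3.4772 ± 0.4025
CI = (3.0747, 3.8797)

Interpretation: intervals built this way capture the true β₁ in 90% of repeated samples; here the plausible range for the per-unit effect of x on y is 3.0747 to 3.8797.
Since 0 is outside the interval, a two-sided test at α = 0.10 would reject H₀: β₁ = 0.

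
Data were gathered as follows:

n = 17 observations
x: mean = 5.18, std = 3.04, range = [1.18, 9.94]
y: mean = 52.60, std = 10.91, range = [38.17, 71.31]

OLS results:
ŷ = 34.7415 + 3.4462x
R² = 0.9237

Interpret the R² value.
R² = 0.9237 means 92.37% of the variation in y is explained by the linear relationship with x. This indicates a strong fit.

R² = 1 − SS_res/SS_tot compares the residual scatter to the total scatter of y about its mean.

Here R² = 0.9237:
- Explained: 92.37% of the variation in y
- Unexplained (residual): 100% − 92.37% = 7.63%
- Rule of thumb (below 0.3 weak; 0.3 to below 0.7 moderate; 0.7 and above strong) → strong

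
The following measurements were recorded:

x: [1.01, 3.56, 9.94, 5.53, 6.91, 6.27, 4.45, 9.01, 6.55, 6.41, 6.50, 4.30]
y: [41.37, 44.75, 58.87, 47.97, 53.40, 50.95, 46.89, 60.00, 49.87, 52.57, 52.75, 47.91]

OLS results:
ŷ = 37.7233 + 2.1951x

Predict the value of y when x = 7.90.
ŷ = 55.0646

Plug x = 7.90 into the fitted line:

ŷ = 37.7233 + 2.1951 × 7.90
ŷ = 37.7233 + 17.3413
ŷ = 55.0646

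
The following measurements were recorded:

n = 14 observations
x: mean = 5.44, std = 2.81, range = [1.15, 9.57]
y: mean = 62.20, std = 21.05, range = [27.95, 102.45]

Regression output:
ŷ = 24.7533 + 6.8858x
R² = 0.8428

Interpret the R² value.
About 84.28% of the variability in y is accounted for by the regression on x (R² = 0.8428) — a strong linear fit.

The coefficient of determination R² is the fraction of the total variation in y that the fitted line accounts for.

Here R² = 0.8428:
- Explained: 84.28% of the variation in y
- Unexplained (residual): 100% − 84.28% = 15.72%
- Rule of thumb (below 0.3 weak; 0.3 to below 0.7 moderate; 0.7 and above strong) → strong

Calculation: R² = 1 − (SS_res / SS_tot), where SS_res is the sum of squared residuals and SS_tot the total sum of squares.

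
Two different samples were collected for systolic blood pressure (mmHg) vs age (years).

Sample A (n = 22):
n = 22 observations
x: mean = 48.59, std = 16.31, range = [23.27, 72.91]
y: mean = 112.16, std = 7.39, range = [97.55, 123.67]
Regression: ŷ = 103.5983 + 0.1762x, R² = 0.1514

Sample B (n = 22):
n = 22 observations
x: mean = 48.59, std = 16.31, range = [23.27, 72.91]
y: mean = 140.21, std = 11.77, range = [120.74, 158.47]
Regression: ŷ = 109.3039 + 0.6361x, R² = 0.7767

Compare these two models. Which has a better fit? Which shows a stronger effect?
Model B has the better fit (R² = 0.7767 vs 0.1514). Model B shows the stronger effect (|β₁| = 0.6361 vs 0.1762).

Model Comparison:

Which explains more variance? (R²)
- Model A: R² = 0.1514 → 15.14% of variance in blood pressure explained
- Model B: R² = 0.7767 → 77.67% of variance in blood pressure explained
- 0.7767 > 0.1514 → Model B has the better fit

Which has the larger per-year effect? (|β₁|)
- Model A: β₁ = 0.1762 → predicted blood pressure rises 0.1762 mmHg per additional year of age
- Model B: β₁ = 0.6361 → predicted blood pressure rises 0.6361 mmHg per additional year of age
- |0.1762| < |0.6361| → Model B shows the stronger marginal effect

Notes:
- A better fit (higher R²) doesn't necessarily mean a more important relationship.
- The two samples could reflect different populations, time periods, or measurement quality.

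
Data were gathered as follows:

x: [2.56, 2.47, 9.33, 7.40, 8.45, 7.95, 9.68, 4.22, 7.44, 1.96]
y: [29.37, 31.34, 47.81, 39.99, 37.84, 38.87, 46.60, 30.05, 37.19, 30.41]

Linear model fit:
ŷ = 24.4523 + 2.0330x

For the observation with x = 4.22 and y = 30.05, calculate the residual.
Residual = -2.9816

The residual is the difference between the actual value and the predicted value:

Residual = y - ŷ

Step 1: Calculate predicted value
ŷ = 24.4523 + 2.0330 × 4.22
ŷ = 33.0316

Step 2: Calculate residual
Residual = 30.05 - 33.0316
Residual = -2.9816

The residual is negative, so the observed y = 30.05 sits below the regression line (the line overestimates it by 2.9816).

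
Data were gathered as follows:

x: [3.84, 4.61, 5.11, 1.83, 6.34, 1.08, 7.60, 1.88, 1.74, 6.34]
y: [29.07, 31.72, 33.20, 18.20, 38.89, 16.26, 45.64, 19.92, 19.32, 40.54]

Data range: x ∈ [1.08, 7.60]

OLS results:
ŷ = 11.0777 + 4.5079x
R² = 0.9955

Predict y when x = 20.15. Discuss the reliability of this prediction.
ŷ = 101.9119 (extrapolation — x = 20.15 lies outside [1.08, 7.60], so reliability is low).

Prediction calculation:
ŷ = 11.0777 + 4.5079 × 20.15
ŷ = 101.9119

Reliability:
- Data range: x ∈ [1.08, 7.60]
- Prediction point: x = 20.15 is 12.55 units above the observed range → this is EXTRAPOLATION, not interpolation

Why that matters here:
- The standard error of prediction grows with (x − x̄)², and x = 20.15 is far from x̄ = 4.04
- There are no observations near this x to validate the fitted line there
- The linear relationship may not hold outside the observed range

A defensible statement: 'if the linear trend continued to x = 20.15, y would be about 101.9119' — the premise is untested.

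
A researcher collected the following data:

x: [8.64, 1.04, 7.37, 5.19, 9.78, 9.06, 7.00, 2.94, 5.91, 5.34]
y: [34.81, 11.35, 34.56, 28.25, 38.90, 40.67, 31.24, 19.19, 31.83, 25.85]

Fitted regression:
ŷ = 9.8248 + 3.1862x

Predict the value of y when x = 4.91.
ŷ = 25.4690

Plug x = 4.91 into the fitted line:

ŷ = 9.8248 + 3.1862 × 4.91
ŷ = 9.8248 + 15.6442
ŷ = 25.4690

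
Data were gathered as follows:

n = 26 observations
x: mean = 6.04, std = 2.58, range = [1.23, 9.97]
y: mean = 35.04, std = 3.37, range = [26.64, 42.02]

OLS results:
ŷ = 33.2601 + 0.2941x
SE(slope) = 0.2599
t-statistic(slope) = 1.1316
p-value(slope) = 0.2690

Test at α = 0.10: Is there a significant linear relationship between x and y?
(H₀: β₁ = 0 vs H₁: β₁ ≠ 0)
Fail to reject H₀: p-value = 0.2690 ≥ α = 0.10. The linear relationship is not significant at the 10% level.

Hypothesis test for the slope coefficient:

H₀: β₁ = 0 (no linear relationship)
H₁: β₁ ≠ 0 (linear relationship exists)

Test statistic: t = β̂₁ / SE(β̂₁) = 0.2941 / 0.2599 = 1.1316

p = 0.2690: how often a slope estimate this far from 0 (in SE units) would arise by chance if β₁ were truly 0.

Decision rule: reject H₀ if p-value < α.
p-value = 0.2690 ≥ α = 0.10 → fail to reject H₀.

At α = 0.10 the data do not provide convincing evidence of a nonzero slope.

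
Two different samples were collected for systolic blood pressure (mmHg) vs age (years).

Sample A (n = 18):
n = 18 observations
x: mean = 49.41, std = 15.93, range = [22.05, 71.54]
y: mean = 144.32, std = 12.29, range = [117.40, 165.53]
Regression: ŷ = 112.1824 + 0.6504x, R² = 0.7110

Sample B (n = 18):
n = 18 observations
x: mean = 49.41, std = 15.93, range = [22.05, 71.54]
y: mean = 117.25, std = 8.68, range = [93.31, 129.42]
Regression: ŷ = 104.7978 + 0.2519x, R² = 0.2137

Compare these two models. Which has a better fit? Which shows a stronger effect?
Model A has the better fit (R² = 0.7110 vs 0.2137). Model A shows the stronger effect (|β₁| = 0.6504 vs 0.2519).

Model Comparison:

Goodness of fit (R²):
- Model A: R² = 0.7110 → 71.10% of variance in blood pressure explained
- Model B: R² = 0.2137 → 21.37% of variance in blood pressure explained
- 0.7110 > 0.2137 → Model A has the better fit

Effect size (slope magnitude):
- Model A: β₁ = 0.6504 → predicted blood pressure rises 0.6504 mmHg per additional year of age
- Model B: β₁ = 0.2519 → predicted blood pressure rises 0.2519 mmHg per additional year of age
- |0.6504| > |0.2519| → Model A shows the stronger marginal effect

Notes:
- A steeper slope doesn't make a better model if the scatter around the line is large.
- A better fit (higher R²) doesn't necessarily mean a more important relationship.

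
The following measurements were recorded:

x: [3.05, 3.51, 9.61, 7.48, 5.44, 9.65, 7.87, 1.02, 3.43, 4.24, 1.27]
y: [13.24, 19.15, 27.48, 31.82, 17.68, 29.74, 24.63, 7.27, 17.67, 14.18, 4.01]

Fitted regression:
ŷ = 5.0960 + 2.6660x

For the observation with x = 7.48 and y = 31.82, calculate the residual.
Residual = 6.7823

The residual is the difference between the actual value and the predicted value:

Residual = y - ŷ

Step 1: Calculate predicted value
ŷ = 5.0960 + 2.6660 × 7.48
ŷ = 25.0377

Step 2: Calculate residual
Residual = 31.82 - 25.0377
Residual = 6.7823

The residual is positive, so the observed y = 31.82 sits above the regression line (the line underestimates it by 6.7823).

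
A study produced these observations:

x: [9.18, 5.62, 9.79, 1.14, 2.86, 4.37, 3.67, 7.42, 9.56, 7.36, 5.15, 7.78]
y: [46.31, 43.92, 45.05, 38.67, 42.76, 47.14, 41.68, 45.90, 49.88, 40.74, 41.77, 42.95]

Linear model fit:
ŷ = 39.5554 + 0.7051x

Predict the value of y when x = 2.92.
ŷ = 41.6143

Plug x = 2.92 into the fitted line:

ŷ = 39.5554 + 0.7051 × 2.92
ŷ = 39.5554 + 2.0589
ŷ = 41.6143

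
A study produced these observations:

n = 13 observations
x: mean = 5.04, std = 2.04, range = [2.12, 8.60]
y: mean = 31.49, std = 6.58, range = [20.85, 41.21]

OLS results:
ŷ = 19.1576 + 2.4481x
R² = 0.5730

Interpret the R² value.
About 57.30% of the variability in y is accounted for by the regression on x (R² = 0.5730) — a moderate linear fit.

R² (coefficient of determination) measures the proportion of variance in y explained by the regression model.

Here R² = 0.5730:
- Explained: 57.30% of the variation in y
- Unexplained (residual): 100% − 57.30% = 42.70%
- Rule of thumb (below 0.3 weak; 0.3 to below 0.7 moderate; 0.7 and above strong) → moderate

Note: R² says nothing about causation, and a high R² does not by itself mean the linear form is appropriate — check the residuals.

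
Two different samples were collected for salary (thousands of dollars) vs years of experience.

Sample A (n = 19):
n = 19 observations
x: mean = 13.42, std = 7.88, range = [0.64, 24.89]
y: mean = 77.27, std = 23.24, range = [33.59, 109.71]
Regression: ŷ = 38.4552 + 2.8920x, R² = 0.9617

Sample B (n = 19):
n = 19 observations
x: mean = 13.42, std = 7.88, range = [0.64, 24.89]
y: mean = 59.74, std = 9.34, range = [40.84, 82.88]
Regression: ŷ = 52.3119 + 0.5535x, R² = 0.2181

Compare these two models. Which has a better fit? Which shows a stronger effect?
Model A has the better fit (R² = 0.9617 vs 0.2181). Model A shows the stronger effect (|β₁| = 2.8920 vs 0.5535).

Model Comparison:

Goodness of fit (R²):
- Model A: R² = 0.9617 → 96.17% of variance in salary explained
- Model B: R² = 0.2181 → 21.81% of variance in salary explained
- 0.9617 > 0.2181 → Model A has the better fit

Which has the larger per-year effect? (|β₁|)
- Model A: β₁ = 2.8920 → predicted salary rises 2.8920 thousand dollars per additional year of experience
- Model B: β₁ = 0.5535 → predicted salary rises 0.5535 thousand dollars per additional year of experience
- |2.8920| > |0.5535| → Model A shows the stronger marginal effect

Note: A steeper slope doesn't make a better model if the scatter around the line is large.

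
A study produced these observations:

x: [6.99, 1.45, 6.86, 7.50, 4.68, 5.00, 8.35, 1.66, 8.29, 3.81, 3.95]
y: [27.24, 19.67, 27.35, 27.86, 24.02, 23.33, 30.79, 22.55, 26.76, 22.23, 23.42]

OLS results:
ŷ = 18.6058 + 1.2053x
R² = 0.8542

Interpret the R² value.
About 85.42% of the variability in y is accounted for by the regression on x (R² = 0.8542) — a strong linear fit.

R² (coefficient of determination) measures the proportion of variance in y explained by the regression model.

Here R² = 0.8542:
- Explained: 85.42% of the variation in y
- Unexplained (residual): 100% − 85.42% = 14.58%
- Rule of thumb (below 0.3 weak; 0.3 to below 0.7 moderate; 0.7 and above strong) → strong

Equivalently, for simple linear regression R² = r², so |r| = √0.8542 ≈ 0.9242.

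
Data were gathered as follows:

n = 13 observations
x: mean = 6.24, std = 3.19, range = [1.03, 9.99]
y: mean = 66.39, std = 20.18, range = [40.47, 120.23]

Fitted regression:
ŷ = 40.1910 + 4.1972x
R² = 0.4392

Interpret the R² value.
R² = 0.4392 means 43.92% of the variation in y is explained by the linear relationship with x. This indicates a moderate fit.

R² (coefficient of determination) measures the proportion of variance in y explained by the regression model.

Here R² = 0.4392:
- Explained: 43.92% of the variation in y
- Unexplained (residual): 100% − 43.92% = 56.08%
- Rule of thumb (below 0.3 weak; 0.3 to below 0.7 moderate; 0.7 and above strong) → moderate

Calculation: R² = 1 − (SS_res / SS_tot), where SS_res is the sum of squared residuals and SS_tot the total sum of squares.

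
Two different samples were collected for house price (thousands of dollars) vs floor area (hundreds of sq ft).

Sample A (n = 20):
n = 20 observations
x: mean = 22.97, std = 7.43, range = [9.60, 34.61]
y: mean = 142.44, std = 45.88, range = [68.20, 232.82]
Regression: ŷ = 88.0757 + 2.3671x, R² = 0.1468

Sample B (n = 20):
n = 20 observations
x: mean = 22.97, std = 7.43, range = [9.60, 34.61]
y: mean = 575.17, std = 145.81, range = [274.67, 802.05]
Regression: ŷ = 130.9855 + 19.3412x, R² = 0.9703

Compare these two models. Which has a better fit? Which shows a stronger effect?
Model B has the better fit (R² = 0.9703 vs 0.1468). Model B shows the stronger effect (|β₁| = 19.3412 vs 2.3671).

Model Comparison:

Fit — compare R²:
- Model A: R² = 0.1468 → 14.68% of variance in house price explained
- Model B: R² = 0.9703 → 97.03% of variance in house price explained
- 0.9703 > 0.1468 → Model B has the better fit

Which has the larger per-hundred sq ft effect? (|β₁|)
- Model A: β₁ = 2.3671 → predicted house price rises 2.3671 thousand dollars per additional hundred sq ft of floor area
- Model B: β₁ = 19.3412 → predicted house price rises 19.3412 thousand dollars per additional hundred sq ft of floor area
- |2.3671| < |19.3412| → Model B shows the stronger marginal effect

Notes:
- R² measures how tightly points cluster around the line; β₁ measures how steep the line is — they answer different questions.
- A better fit (higher R²) doesn't necessarily mean a more important relationship.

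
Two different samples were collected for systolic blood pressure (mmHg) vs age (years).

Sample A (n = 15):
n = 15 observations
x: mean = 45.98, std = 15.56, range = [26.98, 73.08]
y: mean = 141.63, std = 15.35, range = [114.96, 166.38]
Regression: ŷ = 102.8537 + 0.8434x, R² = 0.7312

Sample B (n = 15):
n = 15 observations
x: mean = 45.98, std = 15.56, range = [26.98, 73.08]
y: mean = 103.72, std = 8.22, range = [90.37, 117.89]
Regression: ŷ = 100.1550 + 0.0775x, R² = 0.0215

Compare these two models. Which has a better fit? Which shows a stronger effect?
Model A has the better fit (R² = 0.7312 vs 0.0215). Model A shows the stronger effect (|β₁| = 0.8434 vs 0.0775).

Model Comparison:

Fit — compare R²:
- Model A: R² = 0.7312 → 73.12% of variance in blood pressure explained
- Model B: R² = 0.0215 → 2.15% of variance in blood pressure explained
- 0.7312 > 0.0215 → Model A has the better fit

Strength of effect — compare |β₁|:
- Model A: β₁ = 0.8434 → predicted blood pressure rises 0.8434 mmHg per additional year of age
- Model B: β₁ = 0.0775 → predicted blood pressure rises 0.0775 mmHg per additional year of age
- |0.8434| > |0.0775| → Model A shows the stronger marginal effect

Note: The two samples could reflect different populations, time periods, or measurement quality.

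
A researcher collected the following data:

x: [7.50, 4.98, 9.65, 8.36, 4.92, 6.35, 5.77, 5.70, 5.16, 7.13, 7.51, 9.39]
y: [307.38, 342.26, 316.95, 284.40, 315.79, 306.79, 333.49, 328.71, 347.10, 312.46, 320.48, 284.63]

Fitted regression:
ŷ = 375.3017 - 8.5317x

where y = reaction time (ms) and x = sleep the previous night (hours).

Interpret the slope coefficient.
For each additional hour of sleep, predicted reaction time decreases by approximately 8.5317 ms.

β₁ = -8.5317 is the change in predicted reaction time (ms) per additional hour of sleep.

Interpretation:
- Sleep up by 1 hour → predicted reaction time decreases by 8.5317 ms
- This is a linear approximation: the same per-unit change is assumed across the whole observed x range
- The slope describes association in these data, not necessarily a causal effect

The intercept β₀ = 375.3017 is the predicted reaction time when sleep = 0; since the smallest observed x is 4.92, this is an extrapolation and mainly anchors the line.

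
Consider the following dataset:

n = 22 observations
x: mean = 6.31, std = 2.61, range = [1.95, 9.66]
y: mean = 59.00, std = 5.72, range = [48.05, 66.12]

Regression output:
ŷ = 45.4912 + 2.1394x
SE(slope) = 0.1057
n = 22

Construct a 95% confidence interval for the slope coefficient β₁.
The 95% CI for β₁ is (1.9189, 2.3599)

Confidence interval for the slope:

The 95% CI for β₁ is: β̂₁ ± t*(α/2, n-2) × SE(β̂₁)

Step 1: Find critical t-value
- Confidence level = 0.95
- Degrees of freedom = n - 2 = 22 - 2 = 20
- t*(α/2, 20) = 2.0860

Step 2: Calculate margin of error
Margin = 2.0860 × 0.1057 = 0.2205

Step 3: Construct interval
CI = 2.1394 ± 0.2205
CI = (1.9189, 2.3599)

Interpretation: intervals built this way capture the true β₁ in 95% of repeated samples; here the plausible range for the per-unit effect of x on y is 1.9189 to 2.3599.
Since 0 is outside the interval, a two-sided test at α = 0.05 would reject H₀: β₁ = 0.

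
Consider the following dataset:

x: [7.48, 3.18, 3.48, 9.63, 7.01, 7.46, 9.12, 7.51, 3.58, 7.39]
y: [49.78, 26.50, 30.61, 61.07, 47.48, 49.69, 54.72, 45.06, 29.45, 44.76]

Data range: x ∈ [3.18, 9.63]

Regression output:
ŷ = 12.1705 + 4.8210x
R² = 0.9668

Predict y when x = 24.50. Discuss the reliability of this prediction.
The equation gives ŷ = 130.2850; however x = 24.50 is 14.87 units above the observed range, so this extrapolated value should not be trusted.

Prediction calculation:
ŷ = 12.1705 + 4.8210 × 24.50
ŷ = 130.2850

Reliability:
- Data range: x ∈ [3.18, 9.63]
- Prediction point: x = 24.50 is 14.87 units above the observed range → this is EXTRAPOLATION, not interpolation

Why that matters here:
- Real relationships often flatten, saturate, or turn nonlinear at extremes
- The linear relationship may not hold outside the observed range
- The standard error of prediction grows with (x − x̄)², and x = 24.50 is far from x̄ = 6.58

Report the number if required, but flag clearly that it is an extrapolation.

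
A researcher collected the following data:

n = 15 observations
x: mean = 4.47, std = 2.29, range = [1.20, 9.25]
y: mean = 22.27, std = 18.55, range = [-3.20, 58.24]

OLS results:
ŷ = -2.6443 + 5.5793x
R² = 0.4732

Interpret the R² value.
About 47.32% of the variability in y is accounted for by the regression on x (R² = 0.4732) — a moderate linear fit.

R² = 1 − SS_res/SS_tot compares the residual scatter to the total scatter of y about its mean.

Here R² = 0.4732:
- Explained: 47.32% of the variation in y
- Unexplained (residual): 100% − 47.32% = 52.68%
- Rule of thumb (below 0.3 weak; 0.3 to below 0.7 moderate; 0.7 and above strong) → moderate

Note: R² never decreases when predictors are added, so it should not be used alone to compare models of different size.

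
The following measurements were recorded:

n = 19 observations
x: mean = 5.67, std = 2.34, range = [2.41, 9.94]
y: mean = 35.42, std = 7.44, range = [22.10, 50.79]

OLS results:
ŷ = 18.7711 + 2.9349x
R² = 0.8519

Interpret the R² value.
The model explains 85.19% of the variance in y (R² = 0.8519), leaving 14.81% unexplained; the fit is strong.

The coefficient of determination R² is the fraction of the total variation in y that the fitted line accounts for.

Here R² = 0.8519:
- Explained: 85.19% of the variation in y
- Unexplained (residual): 100% − 85.19% = 14.81%
- Rule of thumb (below 0.3 weak; 0.3 to below 0.7 moderate; 0.7 and above strong) → strong

Note: R² never decreases when predictors are added, so it should not be used alone to compare models of different size.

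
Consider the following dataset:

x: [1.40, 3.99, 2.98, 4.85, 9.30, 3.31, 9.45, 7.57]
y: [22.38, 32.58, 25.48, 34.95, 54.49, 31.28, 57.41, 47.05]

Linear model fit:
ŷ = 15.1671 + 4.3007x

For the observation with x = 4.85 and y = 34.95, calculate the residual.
Residual = -1.0755

The residual is the difference between the actual value and the predicted value:

Residual = y - ŷ

Step 1: Calculate predicted value
ŷ = 15.1671 + 4.3007 × 4.85
ŷ = 36.0255

Step 2: Calculate residual
Residual = 34.95 - 36.0255
Residual = -1.0755

Sign check: y < ŷ, so the point is below the line and the fit overestimates here.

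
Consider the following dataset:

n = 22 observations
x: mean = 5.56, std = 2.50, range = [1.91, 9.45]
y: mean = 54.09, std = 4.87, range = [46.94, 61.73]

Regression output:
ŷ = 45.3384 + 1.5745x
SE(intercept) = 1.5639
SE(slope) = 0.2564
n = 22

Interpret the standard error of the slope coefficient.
SE(β̂₁) = 0.2564 is the estimated standard deviation of the slope estimate across repeated samples; relative to β̂₁ = 1.5745 that is 16.3%, a precise estimate.

SE(β̂₁) = s / √Sxx, where s is the residual standard deviation and Sxx = Σ(x − x̄)². It is the yardstick for how far β̂₁ = 1.5745 could plausibly be from the true slope.

Relative precision:
- SE / |β̂₁| = 0.2564 / 1.5745 = 16.3%
- Rule of thumb (under 20%: precise; 20% to under 50%: moderately precise; 50% or more: imprecise) → precise

Rough 95% range (±2 SE): 1.5745 ± 0.5128 → (1.0617, 2.0873).

What drives SE(β̂₁): wider spread of x values → smaller SE; larger n (here n = 22) → smaller SE.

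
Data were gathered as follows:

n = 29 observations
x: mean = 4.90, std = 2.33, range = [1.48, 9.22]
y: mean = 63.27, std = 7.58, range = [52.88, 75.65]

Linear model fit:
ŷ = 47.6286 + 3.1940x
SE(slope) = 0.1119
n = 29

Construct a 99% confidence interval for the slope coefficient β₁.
The 99% CI for β₁ is (2.8840, 3.5040)

Confidence interval for the slope:

The 99% CI for β₁ is: β̂₁ ± t*(α/2, n-2) × SE(β̂₁)

Step 1: Find critical t-value
- Confidence level = 0.99
- Degrees of freedom = n - 2 = 29 - 2 = 27
- t*(α/2, 27) = 2.7707

Step 2: Calculate margin of error
Margin = 2.7707 × 0.1119 = 0.3100

Step 3: Construct interval
CI = 3.1940 ± 0.3100
CI = (2.8840, 3.5040)

Interpretation: intervals built this way capture the true β₁ in 99% of repeated samples; here the plausible range for the per-unit effect of x on y is 2.8840 to 3.5040.
Since 0 is outside the interval, a two-sided test at α = 0.01 would reject H₀: β₁ = 0.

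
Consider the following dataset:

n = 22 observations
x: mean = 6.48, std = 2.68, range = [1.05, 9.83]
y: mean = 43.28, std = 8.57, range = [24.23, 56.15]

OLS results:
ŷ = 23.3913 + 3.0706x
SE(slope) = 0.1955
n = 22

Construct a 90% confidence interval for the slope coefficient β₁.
The 90% CI for β₁ is (2.7334, 3.4078)

Confidence interval for the slope:

The 90% CI for β₁ is: β̂₁ ± t*(α/2, n-2) × SE(β̂₁)

Step 1: Find critical t-value
- Confidence level = 0.9
- Degrees of freedom = n - 2 = 22 - 2 = 20
- t*(α/2, 20) = 1.7247

Step 2: Calculate margin of error
Margin = 1.7247 × 0.1955 = 0.3372

Step 3: Construct interval
CI = 3.0706 ± 0.3372
CI = (2.7334, 3.4078)

Interpretation: each one-unit increase in x is associated with a change in mean y of between 2.7334 and 3.4078, with 90% confidence.
Since 0 is outside the interval, a two-sided test at α = 0.10 would reject H₀: β₁ = 0.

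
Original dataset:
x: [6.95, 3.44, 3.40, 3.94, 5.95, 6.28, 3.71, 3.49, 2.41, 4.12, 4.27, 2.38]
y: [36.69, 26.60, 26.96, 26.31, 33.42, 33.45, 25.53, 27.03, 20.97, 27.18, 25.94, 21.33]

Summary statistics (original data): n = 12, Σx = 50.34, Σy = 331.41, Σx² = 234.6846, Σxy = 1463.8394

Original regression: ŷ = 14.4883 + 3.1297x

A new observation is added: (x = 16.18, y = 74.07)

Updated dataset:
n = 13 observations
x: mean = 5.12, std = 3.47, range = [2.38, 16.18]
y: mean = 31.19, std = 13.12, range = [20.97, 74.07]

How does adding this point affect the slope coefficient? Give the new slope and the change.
The slope changes from 3.1297 to 3.7635 (change of +0.6338, or +20.3%).

The new point has HIGH LEVERAGE: x = 16.18 is far from the original mean x̄ = 50.34/12 ≈ 4.20 (original range [2.38, 6.95]).

Step 1: Update the sums with the new point (n goes from 12 to 13)
Σx  = 50.34 + 16.18 = 66.52
Σy  = 331.41 + 74.07 = 405.48
Σx² = 234.6846 + 16.18² = 234.6846 + 261.7924 = 496.4770
Σxy = 1463.8394 + 16.18×74.07 = 1463.8394 + 1198.4526 = 2662.2920

Step 2: Recompute the slope with b₁ = (nΣxy − ΣxΣy) / (nΣx² − (Σx)²)
Numerator   = 13×2662.2920 − 66.52×405.48 = 34609.7960 − 26972.5296 = 7637.2664
Denominator = 13×496.4770 − 66.52² = 6454.2010 − 4424.9104 = 2029.2906
b₁(new) = 7637.2664 / 2029.2906 = 3.7635

(Same formula on the original sums: (12×1463.8394 − 50.34×331.41) / (12×234.6846 − 50.34²) = 882.8934 / 282.0996 = 3.1297, matching the given fit.)

Step 3: Change in slope
Δβ₁ = 3.7635 − 3.1297 = +0.6338
Relative change = +0.6338 / 3.1297 × 100% = +20.3%
→ the slope increases when the point is added.

A high-leverage point only changes the slope if it is off the original line; here y = 74.07 is above the original trend, so the slope increases.
In practice: check such a point for data-entry or measurement error.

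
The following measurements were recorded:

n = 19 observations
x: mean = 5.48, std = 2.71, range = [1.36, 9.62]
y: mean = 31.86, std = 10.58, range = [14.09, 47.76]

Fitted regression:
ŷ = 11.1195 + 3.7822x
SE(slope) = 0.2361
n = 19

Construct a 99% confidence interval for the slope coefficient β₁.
The 99% CI for β₁ is (3.0979, 4.4665)

Confidence interval for the slope:

The 99% CI for β₁ is: β̂₁ ± t*(α/2, n-2) × SE(β̂₁)

Step 1: Find critical t-value
- Confidence level = 0.99
- Degrees of freedom = n - 2 = 19 - 2 = 17
- t*(α/2, 17) = 2.8982

Step 2: Calculate margin of error
Margin = 2.8982 × 0.2361 = 0.6843

Step 3: Construct interval
CI = 3.7822 ± 0.6843
CI = (3.0979, 4.4665)

Interpretation: We are 99% confident that the true slope β₁ lies between 3.0979 and 4.4665.
Since 0 is outside the interval, a two-sided test at α = 0.01 would reject H₀: β₁ = 0.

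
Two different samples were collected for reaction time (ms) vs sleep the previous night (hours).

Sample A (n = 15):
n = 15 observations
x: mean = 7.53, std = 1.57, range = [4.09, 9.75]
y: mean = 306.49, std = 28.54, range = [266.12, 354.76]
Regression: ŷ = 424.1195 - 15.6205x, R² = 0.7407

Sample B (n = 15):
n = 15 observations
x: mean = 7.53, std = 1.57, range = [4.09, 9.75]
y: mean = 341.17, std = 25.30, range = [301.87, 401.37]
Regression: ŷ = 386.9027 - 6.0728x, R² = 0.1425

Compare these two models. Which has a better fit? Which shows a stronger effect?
Model A has the better fit (R² = 0.7407 vs 0.1425). Model A shows the stronger effect (|β₁| = 15.6205 vs 6.0728).

Model Comparison:

Fit — compare R²:
- Model A: R² = 0.7407 → 74.07% of variance in reaction time explained
- Model B: R² = 0.1425 → 14.25% of variance in reaction time explained
- 0.7407 > 0.1425 → Model A has the better fit

Strength of effect — compare |β₁|:
- Model A: β₁ = -15.6205 → predicted reaction time falls 15.6205 ms per additional hour of sleep
- Model B: β₁ = -6.0728 → predicted reaction time falls 6.0728 ms per additional hour of sleep
- |-15.6205| > |-6.0728| → Model A shows the stronger marginal effect

Notes:
- A better fit (higher R²) doesn't necessarily mean a more important relationship.
- A steeper slope doesn't make a better model if the scatter around the line is large.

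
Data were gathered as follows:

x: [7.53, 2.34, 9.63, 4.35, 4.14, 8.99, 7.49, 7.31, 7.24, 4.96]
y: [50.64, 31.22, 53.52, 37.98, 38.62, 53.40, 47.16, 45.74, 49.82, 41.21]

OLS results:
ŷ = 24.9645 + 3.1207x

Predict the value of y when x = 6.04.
ŷ = 43.8135

x = 6.04 lies inside the observed range [2.34, 9.63], so the fitted equation applies directly:

ŷ = 24.9645 + 3.1207 × 6.04
ŷ = 24.9645 + 18.8490
ŷ = 43.8135

This is the fitted mean response at that x — an individual observation would come with a wider prediction interval.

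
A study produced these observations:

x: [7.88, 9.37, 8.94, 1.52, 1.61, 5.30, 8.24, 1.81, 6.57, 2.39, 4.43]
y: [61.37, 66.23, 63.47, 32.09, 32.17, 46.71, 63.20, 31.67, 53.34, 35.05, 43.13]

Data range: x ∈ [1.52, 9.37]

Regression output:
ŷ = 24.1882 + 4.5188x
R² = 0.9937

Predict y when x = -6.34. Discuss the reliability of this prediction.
The equation gives ŷ = -4.4610; however x = -6.34 is 7.86 units below the observed range, so this extrapolated value should not be trusted.

Prediction calculation:
ŷ = 24.1882 + 4.5188 × (-6.34)
ŷ = -4.4610

Reliability:
- Data range: x ∈ [1.52, 9.37]
- Prediction point: x = -6.34 is 7.86 units below the observed range → this is EXTRAPOLATION, not interpolation

Why that matters here:
- The linear relationship may not hold outside the observed range
- The standard error of prediction grows with (x − x̄)², and x = -6.34 is far from x̄ = 5.28
- There are no observations near this x to validate the fitted line there

The R² = 0.9937 only validates the fit within [1.52, 9.37]; treat ŷ = -4.4610 with caution.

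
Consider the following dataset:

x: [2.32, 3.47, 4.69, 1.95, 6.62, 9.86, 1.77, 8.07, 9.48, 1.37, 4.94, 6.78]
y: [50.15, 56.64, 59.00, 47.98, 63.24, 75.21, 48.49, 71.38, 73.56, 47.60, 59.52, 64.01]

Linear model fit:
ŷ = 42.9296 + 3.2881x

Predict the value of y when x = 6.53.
ŷ = 64.4009

Plug x = 6.53 into the fitted line:

ŷ = 42.9296 + 3.2881 × 6.53
ŷ = 42.9296 + 21.4713
ŷ = 64.4009

This is a point prediction; actual observations scatter around it by roughly the residual standard deviation.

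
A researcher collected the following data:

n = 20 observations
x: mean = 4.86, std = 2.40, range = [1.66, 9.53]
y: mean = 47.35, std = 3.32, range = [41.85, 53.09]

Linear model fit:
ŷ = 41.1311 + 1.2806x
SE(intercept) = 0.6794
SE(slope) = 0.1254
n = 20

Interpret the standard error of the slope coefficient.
SE(β̂₁) = 0.1254 is the estimated standard deviation of the slope estimate across repeated samples; relative to β̂₁ = 1.2806 that is 9.8%, a precise estimate.

What SE measures:
- The standard error quantifies the sampling variability of the coefficient estimate
- It is the estimated standard deviation of β̂₁ across hypothetical repeated samples of the same size
- Smaller SE → more precise estimate

Relative precision:
- SE / |β̂₁| = 0.1254 / 1.2806 = 9.8%
- Rule of thumb (under 20%: precise; 20% to under 50%: moderately precise; 50% or more: imprecise) → precise

Link to interval estimation: a confidence interval for β₁ is β̂₁ ± t* × 0.1254, so SE sets the half-width per unit of t*.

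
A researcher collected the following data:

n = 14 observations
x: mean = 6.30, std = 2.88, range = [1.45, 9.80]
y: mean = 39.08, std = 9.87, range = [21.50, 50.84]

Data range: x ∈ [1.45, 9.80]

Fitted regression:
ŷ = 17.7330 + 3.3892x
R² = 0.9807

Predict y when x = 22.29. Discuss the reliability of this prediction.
ŷ = 93.2783 (extrapolation — x = 22.29 lies outside [1.45, 9.80], so reliability is low).

Prediction calculation:
ŷ = 17.7330 + 3.3892 × 22.29
ŷ = 93.2783

Reliability:
- Data range: x ∈ [1.45, 9.80]
- Prediction point: x = 22.29 is 12.49 units above the observed range → this is EXTRAPOLATION, not interpolation

Why that matters here:
- R² describes fit only over the sampled x values; it says nothing about behaviour beyond them
- The linear relationship may not hold outside the observed range
- The standard error of prediction grows with (x − x̄)², and x = 22.29 is far from x̄ = 6.30

Report the number if required, but flag clearly that it is an extrapolation.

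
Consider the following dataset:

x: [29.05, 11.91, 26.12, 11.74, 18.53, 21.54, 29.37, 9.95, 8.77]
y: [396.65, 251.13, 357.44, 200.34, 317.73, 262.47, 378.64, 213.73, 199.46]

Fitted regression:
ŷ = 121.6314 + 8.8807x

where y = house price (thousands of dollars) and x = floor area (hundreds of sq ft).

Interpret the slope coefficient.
An increase of one hundred sq ft in floor area is associated with a 8.8807 thousand dollars increase in predicted house price.

The slope β₁ = 8.8807 gives the rate at which the fitted house price changes with floor area.

Interpretation:
- Floor area up by 1 hundred sq ft → predicted house price increases by 8.8807 thousand dollars
- The effect is assumed constant over the observed range of x (linearity)
- The slope describes association in these data, not necessarily a causal effect

The intercept β₀ = 121.6314 is the predicted house price when floor area = 0; since the smallest observed x is 8.77, this is an extrapolation and mainly anchors the line.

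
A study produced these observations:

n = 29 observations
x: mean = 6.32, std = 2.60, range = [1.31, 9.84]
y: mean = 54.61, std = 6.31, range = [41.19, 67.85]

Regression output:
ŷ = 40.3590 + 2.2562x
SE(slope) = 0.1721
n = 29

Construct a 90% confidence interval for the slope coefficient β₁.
The 90% CI for β₁ is (1.9631, 2.5493)

Confidence interval for the slope:

The 90% CI for β₁ is: β̂₁ ± t*(α/2, n-2) × SE(β̂₁)

Step 1: Find critical t-value
- Confidence level = 0.9
- Degrees of freedom = n - 2 = 29 - 2 = 27
- t*(α/2, 27) = 1.7033

Step 2: Calculate margin of error
Margin = 1.7033 × 0.1721 = 0.2931

Step 3: Construct interval
CI = 2.2562 ± 0.2931
CI = (1.9631, 2.5493)

Interpretation: We are 90% confident that the true slope β₁ lies between 1.9631 and 2.5493.
Since 0 is outside the interval, a two-sided test at α = 0.10 would reject H₀: β₁ = 0.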